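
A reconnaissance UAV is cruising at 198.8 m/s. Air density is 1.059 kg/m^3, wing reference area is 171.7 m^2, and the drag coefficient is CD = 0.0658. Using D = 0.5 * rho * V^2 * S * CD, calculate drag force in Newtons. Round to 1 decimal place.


Step 1: Dynamic pressure q = 0.5 * 1.059 * 198.8^2 = 20926.6025 Pa
Step 2: Drag D = q * S * CD = 20926.6025 * 171.7 * 0.0658
Step 3: D = 236425.8 N

236425.8


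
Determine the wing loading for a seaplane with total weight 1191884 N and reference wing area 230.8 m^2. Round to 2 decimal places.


Step 1: Wing loading = W / S = 1191884 / 230.8
Step 2: Wing loading = 5164.14 N/m^2

5164.14


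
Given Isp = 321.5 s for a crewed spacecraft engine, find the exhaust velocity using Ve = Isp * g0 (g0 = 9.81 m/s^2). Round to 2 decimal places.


Step 1: Ve = Isp * g0 = 321.5 * 9.81
Step 2: Ve = 3153.92 m/s

3153.92


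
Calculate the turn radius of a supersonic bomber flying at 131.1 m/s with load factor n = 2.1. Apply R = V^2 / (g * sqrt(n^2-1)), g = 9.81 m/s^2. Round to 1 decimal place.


Step 1: V^2 = 131.1^2 = 17187.21
Step 2: n^2 - 1 = 2.1^2 - 1 = 3.41
Step 3: sqrt(3.41) = 1.846619
Step 4: R = 17187.21 / (9.81 * 1.846619) = 948.8 m

948.8


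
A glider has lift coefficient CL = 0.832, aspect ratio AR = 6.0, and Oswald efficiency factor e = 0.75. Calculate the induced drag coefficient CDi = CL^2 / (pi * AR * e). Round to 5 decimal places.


Step 1: CL^2 = 0.832^2 = 0.692224
Step 2: pi * AR * e = 3.14159 * 6.0 * 0.75 = 14.137167
Step 3: CDi = 0.692224 / 14.137167 = 0.04896

0.04896


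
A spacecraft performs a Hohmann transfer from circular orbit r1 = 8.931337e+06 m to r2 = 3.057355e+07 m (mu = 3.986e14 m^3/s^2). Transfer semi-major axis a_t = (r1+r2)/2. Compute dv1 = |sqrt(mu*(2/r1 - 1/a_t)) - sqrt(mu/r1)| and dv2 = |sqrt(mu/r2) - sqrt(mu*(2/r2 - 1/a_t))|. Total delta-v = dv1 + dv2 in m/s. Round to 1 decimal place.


Step 1: Transfer semi-major axis a_t = (8.931337e+06 + 3.057355e+07) / 2 = 1.975244e+07 m
Step 2: v1 (circular at r1) = sqrt(mu/r1) = 6680.52 m/s
Step 3: v_t1 = sqrt(mu*(2/r1 - 1/a_t)) = 8311.38 m/s
Step 4: dv1 = |8311.38 - 6680.52| = 1630.85 m/s
Step 5: v2 (circular at r2) = 3610.74 m/s, v_t2 = 2427.97 m/s
Step 6: dv2 = |3610.74 - 2427.97| = 1182.76 m/s
Step 7: Total delta-v = 1630.85 + 1182.76 = 2813.6 m/s

2813.6


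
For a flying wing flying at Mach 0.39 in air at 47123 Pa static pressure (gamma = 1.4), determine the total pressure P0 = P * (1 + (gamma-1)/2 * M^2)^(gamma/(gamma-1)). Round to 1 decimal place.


Step 1: (gamma-1)/2 * M^2 = 0.2 * 0.1521 = 0.03042
Step 2: 1 + 0.03042 = 1.03042
Step 3: Exponent gamma/(gamma-1) = 3.5
Step 4: P0 = 47123 * 1.03042^3.5 = 52333.9 Pa

52333.9


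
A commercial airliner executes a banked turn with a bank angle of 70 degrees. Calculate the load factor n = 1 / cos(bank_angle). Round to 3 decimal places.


Step 1: Convert 70 degrees to radians = 1.22173
Step 2: cos(70 deg) = 0.34202
Step 3: n = 1 / 0.34202 = 2.924

2.924


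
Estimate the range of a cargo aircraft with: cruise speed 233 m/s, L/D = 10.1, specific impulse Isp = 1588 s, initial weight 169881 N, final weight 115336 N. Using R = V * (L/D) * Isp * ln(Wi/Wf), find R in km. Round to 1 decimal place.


Step 1: Coefficient = V * (L/D) * Isp = 233 * 10.1 * 1588 = 3737040.4 m
Step 2: Wi/Wf = 169881 / 115336 = 1.472923
Step 3: ln(1.472923) = 0.387249
Step 4: R = 3737040.4 * 0.387249 = 1447163.6 m = 1447.2 km

1447.2


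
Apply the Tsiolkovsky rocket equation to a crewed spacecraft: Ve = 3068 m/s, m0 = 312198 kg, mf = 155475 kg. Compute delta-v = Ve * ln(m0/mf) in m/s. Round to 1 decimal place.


Step 1: Mass ratio m0/mf = 312198 / 155475 = 2.008027
Step 2: ln(2.008027) = 0.697153
Step 3: delta-v = 3068 * 0.697153 = 2138.9 m/s

2138.9


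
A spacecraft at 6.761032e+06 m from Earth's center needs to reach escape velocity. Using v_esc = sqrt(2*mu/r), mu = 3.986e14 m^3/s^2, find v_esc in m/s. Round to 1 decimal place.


Step 1: 2*mu/r = 2 * 3.986e14 / 6.761032e+06 = 117910993.4696
Step 2: v_esc = sqrt(117910993.4696) = 10858.7 m/s

10858.7


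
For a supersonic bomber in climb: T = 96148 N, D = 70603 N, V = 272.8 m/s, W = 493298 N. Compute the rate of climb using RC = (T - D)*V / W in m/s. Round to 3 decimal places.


Step 1: Excess thrust = T - D = 96148 - 70603 = 25545 N
Step 2: Excess power = 25545 * 272.8 = 6968676.0 W
Step 3: RC = 6968676.0 / 493298 = 14.127 m/s

14.127


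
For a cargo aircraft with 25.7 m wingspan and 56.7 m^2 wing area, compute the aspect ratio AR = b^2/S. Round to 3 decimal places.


Step 1: b^2 = 25.7^2 = 660.49
Step 2: AR = 660.49 / 56.7 = 11.649

11.649


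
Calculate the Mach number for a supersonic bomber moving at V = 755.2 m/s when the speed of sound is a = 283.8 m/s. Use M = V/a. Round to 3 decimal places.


Step 1: M = V / a = 755.2 / 283.8
Step 2: M = 2.661

2.661


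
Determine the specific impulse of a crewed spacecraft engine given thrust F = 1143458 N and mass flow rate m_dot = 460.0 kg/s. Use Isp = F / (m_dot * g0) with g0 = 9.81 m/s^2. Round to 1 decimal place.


Step 1: m_dot * g0 = 460.0 * 9.81 = 4512.6
Step 2: Isp = 1143458 / 4512.6 = 253.4 s

253.4


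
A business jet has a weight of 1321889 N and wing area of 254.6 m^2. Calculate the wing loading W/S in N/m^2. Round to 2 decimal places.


Step 1: Wing loading = W / S = 1321889 / 254.6
Step 2: Wing loading = 5192.02 N/m^2

5192.02


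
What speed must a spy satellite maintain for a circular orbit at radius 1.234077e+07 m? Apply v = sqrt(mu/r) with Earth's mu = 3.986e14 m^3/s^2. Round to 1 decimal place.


Step 1: mu / r = 3.986e14 / 1.234077e+07 = 32299443.2276
Step 2: v = sqrt(32299443.2276) = 5683.3 m/s

5683.3


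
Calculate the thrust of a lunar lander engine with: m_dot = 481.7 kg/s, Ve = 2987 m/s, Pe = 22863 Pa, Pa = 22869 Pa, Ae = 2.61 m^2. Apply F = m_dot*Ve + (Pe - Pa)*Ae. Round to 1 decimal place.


Step 1: Momentum thrust = m_dot * Ve = 481.7 * 2987 = 1438837.9 N
Step 2: Pressure thrust = (Pe - Pa) * Ae = (22863 - 22869) * 2.61 = -15.66 N
Step 3: Total thrust F = 1438837.9 + -15.66 = 1438822.2 N

1438822.2


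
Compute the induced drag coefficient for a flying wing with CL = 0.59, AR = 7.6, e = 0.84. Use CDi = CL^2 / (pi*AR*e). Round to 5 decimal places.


Step 1: CL^2 = 0.59^2 = 0.3481
Step 2: pi * AR * e = 3.14159 * 7.6 * 0.84 = 20.055928
Step 3: CDi = 0.3481 / 20.055928 = 0.01736

0.01736


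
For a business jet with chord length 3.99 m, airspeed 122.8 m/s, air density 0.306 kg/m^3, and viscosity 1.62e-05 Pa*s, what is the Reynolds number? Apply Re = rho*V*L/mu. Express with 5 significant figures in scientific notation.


Step 1: Numerator = rho * V * L = 0.306 * 122.8 * 3.99 = 149.931432
Step 2: Re = 149.931432 / 1.62e-05
Step 3: Re = 9.2550e+06

9.2550e+06


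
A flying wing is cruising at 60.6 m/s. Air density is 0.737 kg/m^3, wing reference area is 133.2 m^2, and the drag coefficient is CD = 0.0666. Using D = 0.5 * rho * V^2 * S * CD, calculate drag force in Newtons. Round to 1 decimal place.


Step 1: Dynamic pressure q = 0.5 * 0.737 * 60.6^2 = 1353.2647 Pa
Step 2: Drag D = q * S * CD = 1353.2647 * 133.2 * 0.0666
Step 3: D = 12005.0 N

12005.0


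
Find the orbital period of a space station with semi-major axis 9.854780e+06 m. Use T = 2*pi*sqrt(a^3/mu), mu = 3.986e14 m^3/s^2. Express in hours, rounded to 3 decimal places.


Step 1: a^3 / mu = 9.570636e+20 / 3.986e14 = 2.401063e+06
Step 2: sqrt(2.401063e+06) = 1549.5363 s
Step 3: T = 2*pi * 1549.5363 = 9736.02 s
Step 4: T in hours = 9736.02 / 3600 = 2.704 hours

2.704


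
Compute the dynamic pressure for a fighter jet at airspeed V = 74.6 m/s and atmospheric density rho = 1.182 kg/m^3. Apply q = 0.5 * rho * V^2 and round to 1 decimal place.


Step 1: V^2 = 74.6^2 = 5565.16
Step 2: q = 0.5 * 1.182 * 5565.16
Step 3: q = 3289.0 Pa

3289.0


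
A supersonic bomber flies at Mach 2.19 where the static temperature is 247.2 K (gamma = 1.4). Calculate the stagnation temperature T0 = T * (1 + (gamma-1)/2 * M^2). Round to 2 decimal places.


Step 1: (gamma-1)/2 = 0.2
Step 2: M^2 = 4.7961
Step 3: 1 + 0.2 * 4.7961 = 1.95922
Step 4: T0 = 247.2 * 1.95922 = 484.32 K

484.32


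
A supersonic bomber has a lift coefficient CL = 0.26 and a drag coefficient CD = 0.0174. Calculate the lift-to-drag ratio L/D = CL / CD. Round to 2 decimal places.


Step 1: L/D = CL / CD = 0.26 / 0.0174
Step 2: L/D = 14.94

14.94


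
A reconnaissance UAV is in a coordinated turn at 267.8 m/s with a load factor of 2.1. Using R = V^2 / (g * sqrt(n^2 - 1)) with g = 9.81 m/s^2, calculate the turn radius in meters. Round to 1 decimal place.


Step 1: V^2 = 267.8^2 = 71716.84
Step 2: n^2 - 1 = 2.1^2 - 1 = 3.41
Step 3: sqrt(3.41) = 1.846619
Step 4: R = 71716.84 / (9.81 * 1.846619) = 3958.9 m

3958.9


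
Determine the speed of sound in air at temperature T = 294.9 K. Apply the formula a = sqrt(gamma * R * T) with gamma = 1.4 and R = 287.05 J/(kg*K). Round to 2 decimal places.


Step 1: gamma * R * T = 1.4 * 287.05 * 294.9 = 118511.463
Step 2: a = sqrt(118511.463) = 344.25 m/s

344.25


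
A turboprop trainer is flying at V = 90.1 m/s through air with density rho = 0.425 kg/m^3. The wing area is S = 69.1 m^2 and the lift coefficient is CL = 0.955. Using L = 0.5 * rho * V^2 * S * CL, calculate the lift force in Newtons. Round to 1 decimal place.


Step 1: Calculate dynamic pressure q = 0.5 * 0.425 * 90.1^2 = 0.5 * 0.425 * 8118.01 = 1725.0771 Pa
Step 2: Multiply by wing area and lift coefficient: L = 1725.0771 * 69.1 * 0.955
Step 3: L = 119202.8293 * 0.955 = 113838.7 N

113838.7


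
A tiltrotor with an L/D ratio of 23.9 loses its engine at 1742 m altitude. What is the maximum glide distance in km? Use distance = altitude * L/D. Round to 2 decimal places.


Step 1: Glide distance = altitude * L/D = 1742 * 23.9 = 41633.8 m
Step 2: Convert to km: 41633.8 / 1000 = 41.63 km

41.63


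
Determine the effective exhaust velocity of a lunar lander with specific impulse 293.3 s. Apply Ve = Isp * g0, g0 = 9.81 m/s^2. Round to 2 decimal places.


Step 1: Ve = Isp * g0 = 293.3 * 9.81
Step 2: Ve = 2877.27 m/s

2877.27


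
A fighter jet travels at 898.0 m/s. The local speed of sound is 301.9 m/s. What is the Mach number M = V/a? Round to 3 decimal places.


Step 1: M = V / a = 898.0 / 301.9
Step 2: M = 2.974

2.974


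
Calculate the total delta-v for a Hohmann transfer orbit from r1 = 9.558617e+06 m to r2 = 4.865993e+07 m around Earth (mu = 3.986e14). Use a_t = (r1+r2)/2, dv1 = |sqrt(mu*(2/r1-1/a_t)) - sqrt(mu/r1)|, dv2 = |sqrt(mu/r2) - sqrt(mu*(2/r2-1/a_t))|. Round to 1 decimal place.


Step 1: Transfer semi-major axis a_t = (9.558617e+06 + 4.865993e+07) / 2 = 2.910927e+07 m
Step 2: v1 (circular at r1) = sqrt(mu/r1) = 6457.6 m/s
Step 3: v_t1 = sqrt(mu*(2/r1 - 1/a_t)) = 8349.13 m/s
Step 4: dv1 = |8349.13 - 6457.6| = 1891.53 m/s
Step 5: v2 (circular at r2) = 2862.09 m/s, v_t2 = 1640.08 m/s
Step 6: dv2 = |2862.09 - 1640.08| = 1222.01 m/s
Step 7: Total delta-v = 1891.53 + 1222.01 = 3113.5 m/s

3113.5


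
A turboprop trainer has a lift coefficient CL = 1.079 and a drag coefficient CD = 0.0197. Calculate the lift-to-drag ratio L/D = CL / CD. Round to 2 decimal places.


Step 1: L/D = CL / CD = 1.079 / 0.0197
Step 2: L/D = 54.77

54.77


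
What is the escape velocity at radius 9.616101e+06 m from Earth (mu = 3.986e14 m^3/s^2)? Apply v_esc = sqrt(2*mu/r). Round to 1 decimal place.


Step 1: 2*mu/r = 2 * 3.986e14 / 9.616101e+06 = 82902623.4229
Step 2: v_esc = sqrt(82902623.4229) = 9105.1 m/s

9105.1


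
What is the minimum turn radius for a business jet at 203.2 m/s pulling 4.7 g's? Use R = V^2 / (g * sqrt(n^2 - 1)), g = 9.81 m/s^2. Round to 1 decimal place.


Step 1: V^2 = 203.2^2 = 41290.24
Step 2: n^2 - 1 = 4.7^2 - 1 = 21.09
Step 3: sqrt(21.09) = 4.592385
Step 4: R = 41290.24 / (9.81 * 4.592385) = 916.5 m

916.5


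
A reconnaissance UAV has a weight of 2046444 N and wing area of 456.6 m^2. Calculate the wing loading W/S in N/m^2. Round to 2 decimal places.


Step 1: Wing loading = W / S = 2046444 / 456.6
Step 2: Wing loading = 4481.92 N/m^2

4481.92


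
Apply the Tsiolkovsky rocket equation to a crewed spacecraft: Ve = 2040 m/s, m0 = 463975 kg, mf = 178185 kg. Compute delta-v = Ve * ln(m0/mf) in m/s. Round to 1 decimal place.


Step 1: Mass ratio m0/mf = 463975 / 178185 = 2.603895
Step 2: ln(2.603895) = 0.957008
Step 3: delta-v = 2040 * 0.957008 = 1952.3 m/s

1952.3


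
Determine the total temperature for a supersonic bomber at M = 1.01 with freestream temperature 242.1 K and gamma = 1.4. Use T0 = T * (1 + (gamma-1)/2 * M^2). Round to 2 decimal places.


Step 1: (gamma-1)/2 = 0.2
Step 2: M^2 = 1.0201
Step 3: 1 + 0.2 * 1.0201 = 1.20402
Step 4: T0 = 242.1 * 1.20402 = 291.49 K

291.49


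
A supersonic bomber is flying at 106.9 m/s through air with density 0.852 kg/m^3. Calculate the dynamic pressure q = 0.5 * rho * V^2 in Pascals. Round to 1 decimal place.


Step 1: V^2 = 106.9^2 = 11427.61
Step 2: q = 0.5 * 0.852 * 11427.61
Step 3: q = 4868.2 Pa

4868.2


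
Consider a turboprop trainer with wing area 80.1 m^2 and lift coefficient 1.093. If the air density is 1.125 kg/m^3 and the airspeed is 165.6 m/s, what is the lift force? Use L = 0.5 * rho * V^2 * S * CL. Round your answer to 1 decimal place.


Step 1: Calculate dynamic pressure q = 0.5 * 1.125 * 165.6^2 = 0.5 * 1.125 * 27423.36 = 15425.64 Pa
Step 2: Multiply by wing area and lift coefficient: L = 15425.64 * 80.1 * 1.093
Step 3: L = 1235593.764 * 1.093 = 1350504.0 N

1350504.0


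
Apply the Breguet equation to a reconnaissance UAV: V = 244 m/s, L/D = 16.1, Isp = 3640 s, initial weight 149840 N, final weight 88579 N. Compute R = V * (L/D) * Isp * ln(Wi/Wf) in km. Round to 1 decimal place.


Step 1: Coefficient = V * (L/D) * Isp = 244 * 16.1 * 3640 = 14299376.0 m
Step 2: Wi/Wf = 149840 / 88579 = 1.691597
Step 3: ln(1.691597) = 0.525673
Step 4: R = 14299376.0 * 0.525673 = 7516799.4 m = 7516.8 km

7516.8


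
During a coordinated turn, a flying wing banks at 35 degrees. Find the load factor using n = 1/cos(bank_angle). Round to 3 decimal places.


Step 1: Convert 35 degrees to radians = 0.610865
Step 2: cos(35 deg) = 0.819152
Step 3: n = 1 / 0.819152 = 1.221

1.221


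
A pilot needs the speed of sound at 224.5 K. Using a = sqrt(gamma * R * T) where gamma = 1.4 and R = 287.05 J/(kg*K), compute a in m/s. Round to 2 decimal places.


Step 1: gamma * R * T = 1.4 * 287.05 * 224.5 = 90219.815
Step 2: a = sqrt(90219.815) = 300.37 m/s

300.37


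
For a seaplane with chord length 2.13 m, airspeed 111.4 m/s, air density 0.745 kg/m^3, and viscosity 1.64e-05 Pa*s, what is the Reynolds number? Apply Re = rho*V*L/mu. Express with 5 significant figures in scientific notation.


Step 1: Numerator = rho * V * L = 0.745 * 111.4 * 2.13 = 176.77509
Step 2: Re = 176.77509 / 1.64e-05
Step 3: Re = 1.0779e+07

1.0779e+07


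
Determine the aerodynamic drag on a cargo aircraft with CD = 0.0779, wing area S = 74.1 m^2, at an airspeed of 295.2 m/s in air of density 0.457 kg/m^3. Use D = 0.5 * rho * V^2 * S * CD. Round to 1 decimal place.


Step 1: Dynamic pressure q = 0.5 * 0.457 * 295.2^2 = 19912.1846 Pa
Step 2: Drag D = q * S * CD = 19912.1846 * 74.1 * 0.0779
Step 3: D = 114940.9 N

114940.9


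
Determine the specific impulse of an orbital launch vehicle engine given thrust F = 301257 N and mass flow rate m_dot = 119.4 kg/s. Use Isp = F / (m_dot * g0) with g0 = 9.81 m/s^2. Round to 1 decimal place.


Step 1: m_dot * g0 = 119.4 * 9.81 = 1171.31
Step 2: Isp = 301257 / 1171.31 = 257.2 s

257.2


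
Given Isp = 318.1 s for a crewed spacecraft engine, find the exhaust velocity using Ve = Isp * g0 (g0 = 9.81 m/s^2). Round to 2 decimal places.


Step 1: Ve = Isp * g0 = 318.1 * 9.81
Step 2: Ve = 3120.56 m/s

3120.56


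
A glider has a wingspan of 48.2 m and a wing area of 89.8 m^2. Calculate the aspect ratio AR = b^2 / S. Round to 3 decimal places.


Step 1: b^2 = 48.2^2 = 2323.24
Step 2: AR = 2323.24 / 89.8 = 25.871

25.871


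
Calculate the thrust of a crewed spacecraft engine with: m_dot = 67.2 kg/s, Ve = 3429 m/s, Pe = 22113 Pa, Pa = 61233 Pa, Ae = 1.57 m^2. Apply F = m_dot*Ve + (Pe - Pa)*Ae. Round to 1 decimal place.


Step 1: Momentum thrust = m_dot * Ve = 67.2 * 3429 = 230428.8 N
Step 2: Pressure thrust = (Pe - Pa) * Ae = (22113 - 61233) * 1.57 = -61418.40 N
Step 3: Total thrust F = 230428.8 + -61418.40 = 169010.4 N

169010.4


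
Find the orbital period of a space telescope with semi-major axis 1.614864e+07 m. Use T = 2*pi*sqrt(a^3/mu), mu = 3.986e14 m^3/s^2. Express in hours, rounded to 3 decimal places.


Step 1: a^3 / mu = 4.211219e+21 / 3.986e14 = 1.056503e+07
Step 2: sqrt(1.056503e+07) = 3250.3886 s
Step 3: T = 2*pi * 3250.3886 = 20422.79 s
Step 4: T in hours = 20422.79 / 3600 = 5.673 hours

5.673


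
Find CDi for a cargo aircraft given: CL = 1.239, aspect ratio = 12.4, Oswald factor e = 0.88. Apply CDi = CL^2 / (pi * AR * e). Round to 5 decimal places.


Step 1: CL^2 = 1.239^2 = 1.535121
Step 2: pi * AR * e = 3.14159 * 12.4 * 0.88 = 34.281059
Step 3: CDi = 1.535121 / 34.281059 = 0.04478

0.04478


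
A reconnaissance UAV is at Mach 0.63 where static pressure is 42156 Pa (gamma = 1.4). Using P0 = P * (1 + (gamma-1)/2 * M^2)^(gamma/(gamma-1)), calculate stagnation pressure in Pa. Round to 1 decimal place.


Step 1: (gamma-1)/2 * M^2 = 0.2 * 0.3969 = 0.07938
Step 2: 1 + 0.07938 = 1.07938
Step 3: Exponent gamma/(gamma-1) = 3.5
Step 4: P0 = 42156 * 1.07938^3.5 = 55076.9 Pa

55076.9


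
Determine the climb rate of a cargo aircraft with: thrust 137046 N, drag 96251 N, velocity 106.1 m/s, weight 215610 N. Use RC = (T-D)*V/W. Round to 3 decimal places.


Step 1: Excess thrust = T - D = 137046 - 96251 = 40795 N
Step 2: Excess power = 40795 * 106.1 = 4328349.5 W
Step 3: RC = 4328349.5 / 215610 = 20.075 m/s

20.075


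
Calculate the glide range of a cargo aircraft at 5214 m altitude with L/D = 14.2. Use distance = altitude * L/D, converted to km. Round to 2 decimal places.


Step 1: Glide distance = altitude * L/D = 5214 * 14.2 = 74038.8 m
Step 2: Convert to km: 74038.8 / 1000 = 74.04 km

74.04


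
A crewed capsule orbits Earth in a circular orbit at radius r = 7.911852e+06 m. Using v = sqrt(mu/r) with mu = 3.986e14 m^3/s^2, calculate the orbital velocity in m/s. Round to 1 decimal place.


Step 1: mu / r = 3.986e14 / 7.911852e+06 = 50380113.2782
Step 2: v = sqrt(50380113.2782) = 7097.9 m/s

7097.9


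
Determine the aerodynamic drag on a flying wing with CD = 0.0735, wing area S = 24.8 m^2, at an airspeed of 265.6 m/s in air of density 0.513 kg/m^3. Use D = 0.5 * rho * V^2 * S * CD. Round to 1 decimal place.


Step 1: Dynamic pressure q = 0.5 * 0.513 * 265.6^2 = 18094.3718 Pa
Step 2: Drag D = q * S * CD = 18094.3718 * 24.8 * 0.0735
Step 3: D = 32982.4 N

32982.4


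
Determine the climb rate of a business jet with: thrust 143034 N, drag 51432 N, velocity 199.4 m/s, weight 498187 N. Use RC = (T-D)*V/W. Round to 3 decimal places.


Step 1: Excess thrust = T - D = 143034 - 51432 = 91602 N
Step 2: Excess power = 91602 * 199.4 = 18265438.8 W
Step 3: RC = 18265438.8 / 498187 = 36.664 m/s

36.664


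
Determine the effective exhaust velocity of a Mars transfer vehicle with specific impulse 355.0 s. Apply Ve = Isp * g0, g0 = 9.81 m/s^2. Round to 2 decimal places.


Step 1: Ve = Isp * g0 = 355.0 * 9.81
Step 2: Ve = 3482.55 m/s

3482.55


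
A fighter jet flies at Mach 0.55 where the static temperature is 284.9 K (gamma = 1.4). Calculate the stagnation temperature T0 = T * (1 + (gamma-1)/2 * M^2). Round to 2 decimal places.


Step 1: (gamma-1)/2 = 0.2
Step 2: M^2 = 0.3025
Step 3: 1 + 0.2 * 0.3025 = 1.0605
Step 4: T0 = 284.9 * 1.0605 = 302.14 K

302.14


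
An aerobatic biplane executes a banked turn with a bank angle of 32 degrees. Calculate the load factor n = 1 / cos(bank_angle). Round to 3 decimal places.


Step 1: Convert 32 degrees to radians = 0.558505
Step 2: cos(32 deg) = 0.848048
Step 3: n = 1 / 0.848048 = 1.179

1.179


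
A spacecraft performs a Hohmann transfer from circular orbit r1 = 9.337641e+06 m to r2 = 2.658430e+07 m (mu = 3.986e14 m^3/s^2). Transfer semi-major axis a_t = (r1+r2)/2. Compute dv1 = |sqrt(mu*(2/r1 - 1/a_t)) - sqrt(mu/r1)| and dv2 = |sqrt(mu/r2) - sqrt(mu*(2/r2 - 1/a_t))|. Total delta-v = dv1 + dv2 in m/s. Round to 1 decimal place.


Step 1: Transfer semi-major axis a_t = (9.337641e+06 + 2.658430e+07) / 2 = 1.796097e+07 m
Step 2: v1 (circular at r1) = sqrt(mu/r1) = 6533.56 m/s
Step 3: v_t1 = sqrt(mu*(2/r1 - 1/a_t)) = 7948.73 m/s
Step 4: dv1 = |7948.73 - 6533.56| = 1415.17 m/s
Step 5: v2 (circular at r2) = 3872.18 m/s, v_t2 = 2791.96 m/s
Step 6: dv2 = |3872.18 - 2791.96| = 1080.22 m/s
Step 7: Total delta-v = 1415.17 + 1080.22 = 2495.4 m/s

2495.4


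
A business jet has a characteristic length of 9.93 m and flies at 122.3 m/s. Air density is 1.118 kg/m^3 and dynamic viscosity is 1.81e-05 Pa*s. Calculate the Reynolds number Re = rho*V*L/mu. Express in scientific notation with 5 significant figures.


Step 1: Numerator = rho * V * L = 1.118 * 122.3 * 9.93 = 1357.742802
Step 2: Re = 1357.742802 / 1.81e-05
Step 3: Re = 7.5013e+07

7.5013e+07


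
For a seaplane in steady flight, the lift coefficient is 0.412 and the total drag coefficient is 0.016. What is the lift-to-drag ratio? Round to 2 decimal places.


Step 1: L/D = CL / CD = 0.412 / 0.016
Step 2: L/D = 25.75

25.75


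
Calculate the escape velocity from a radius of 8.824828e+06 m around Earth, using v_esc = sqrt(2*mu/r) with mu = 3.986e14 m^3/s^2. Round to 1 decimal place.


Step 1: 2*mu/r = 2 * 3.986e14 / 8.824828e+06 = 90336038.2775
Step 2: v_esc = sqrt(90336038.2775) = 9504.5 m/s

9504.5


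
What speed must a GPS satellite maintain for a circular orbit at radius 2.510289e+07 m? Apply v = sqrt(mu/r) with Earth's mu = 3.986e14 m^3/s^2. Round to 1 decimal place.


Step 1: mu / r = 3.986e14 / 2.510289e+07 = 15878649.8288
Step 2: v = sqrt(15878649.8288) = 3984.8 m/s

3984.8


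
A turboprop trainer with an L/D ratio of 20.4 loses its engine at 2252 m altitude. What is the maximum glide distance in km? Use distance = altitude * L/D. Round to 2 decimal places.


Step 1: Glide distance = altitude * L/D = 2252 * 20.4 = 45940.8 m
Step 2: Convert to km: 45940.8 / 1000 = 45.94 km

45.94


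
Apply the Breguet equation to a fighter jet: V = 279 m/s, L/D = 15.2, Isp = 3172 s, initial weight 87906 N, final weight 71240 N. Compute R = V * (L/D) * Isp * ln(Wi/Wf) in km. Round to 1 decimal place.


Step 1: Coefficient = V * (L/D) * Isp = 279 * 15.2 * 3172 = 13451817.6 m
Step 2: Wi/Wf = 87906 / 71240 = 1.233942
Step 3: ln(1.233942) = 0.210214
Step 4: R = 13451817.6 * 0.210214 = 2827755.0 m = 2827.8 km

2827.8


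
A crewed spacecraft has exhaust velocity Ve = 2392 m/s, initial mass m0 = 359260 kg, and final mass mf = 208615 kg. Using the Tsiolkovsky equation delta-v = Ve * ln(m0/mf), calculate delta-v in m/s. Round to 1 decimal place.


Step 1: Mass ratio m0/mf = 359260 / 208615 = 1.72212
Step 2: ln(1.72212) = 0.543556
Step 3: delta-v = 2392 * 0.543556 = 1300.2 m/s

1300.2


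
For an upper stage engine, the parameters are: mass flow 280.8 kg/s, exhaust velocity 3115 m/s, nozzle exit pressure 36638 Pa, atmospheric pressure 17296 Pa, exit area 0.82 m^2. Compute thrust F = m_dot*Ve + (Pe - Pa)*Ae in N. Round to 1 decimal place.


Step 1: Momentum thrust = m_dot * Ve = 280.8 * 3115 = 874692.0 N
Step 2: Pressure thrust = (Pe - Pa) * Ae = (36638 - 17296) * 0.82 = 15860.44 N
Step 3: Total thrust F = 874692.0 + 15860.44 = 890552.4 N

890552.4


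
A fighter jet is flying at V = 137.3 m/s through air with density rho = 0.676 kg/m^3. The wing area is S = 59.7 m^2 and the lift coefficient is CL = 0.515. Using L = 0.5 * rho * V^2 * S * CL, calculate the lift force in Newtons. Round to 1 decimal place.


Step 1: Calculate dynamic pressure q = 0.5 * 0.676 * 137.3^2 = 0.5 * 0.676 * 18851.29 = 6371.736 Pa
Step 2: Multiply by wing area and lift coefficient: L = 6371.736 * 59.7 * 0.515
Step 3: L = 380392.6404 * 0.515 = 195902.2 N

195902.2


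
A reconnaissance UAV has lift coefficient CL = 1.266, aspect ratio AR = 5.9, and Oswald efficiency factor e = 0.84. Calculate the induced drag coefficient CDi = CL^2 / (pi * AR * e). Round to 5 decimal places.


Step 1: CL^2 = 1.266^2 = 1.602756
Step 2: pi * AR * e = 3.14159 * 5.9 * 0.84 = 15.569733
Step 3: CDi = 1.602756 / 15.569733 = 0.10294

0.10294


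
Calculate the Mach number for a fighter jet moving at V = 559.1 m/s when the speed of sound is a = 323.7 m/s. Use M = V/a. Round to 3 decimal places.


Step 1: M = V / a = 559.1 / 323.7
Step 2: M = 1.727

1.727


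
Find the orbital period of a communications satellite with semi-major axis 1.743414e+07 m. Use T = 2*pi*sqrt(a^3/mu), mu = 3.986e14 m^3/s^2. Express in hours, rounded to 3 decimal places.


Step 1: a^3 / mu = 5.299094e+21 / 3.986e14 = 1.329426e+07
Step 2: sqrt(1.329426e+07) = 3646.13 s
Step 3: T = 2*pi * 3646.13 = 22909.31 s
Step 4: T in hours = 22909.31 / 3600 = 6.364 hours

6.364


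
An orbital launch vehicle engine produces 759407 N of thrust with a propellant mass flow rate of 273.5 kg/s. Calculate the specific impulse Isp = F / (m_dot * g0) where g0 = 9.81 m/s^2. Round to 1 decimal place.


Step 1: m_dot * g0 = 273.5 * 9.81 = 2683.04
Step 2: Isp = 759407 / 2683.04 = 283.0 s

283.0


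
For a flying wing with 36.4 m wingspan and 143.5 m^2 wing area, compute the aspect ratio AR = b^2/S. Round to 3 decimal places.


Step 1: b^2 = 36.4^2 = 1324.96
Step 2: AR = 1324.96 / 143.5 = 9.233

9.233


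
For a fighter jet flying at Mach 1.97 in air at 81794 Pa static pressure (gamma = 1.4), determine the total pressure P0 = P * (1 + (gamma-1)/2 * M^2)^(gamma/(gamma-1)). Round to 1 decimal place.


Step 1: (gamma-1)/2 * M^2 = 0.2 * 3.8809 = 0.77618
Step 2: 1 + 0.77618 = 1.77618
Step 3: Exponent gamma/(gamma-1) = 3.5
Step 4: P0 = 81794 * 1.77618^3.5 = 610837.7 Pa

610837.7


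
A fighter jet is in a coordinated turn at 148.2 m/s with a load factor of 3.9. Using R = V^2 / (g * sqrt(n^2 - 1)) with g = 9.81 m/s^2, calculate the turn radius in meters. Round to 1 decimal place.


Step 1: V^2 = 148.2^2 = 21963.24
Step 2: n^2 - 1 = 3.9^2 - 1 = 14.21
Step 3: sqrt(14.21) = 3.769615
Step 4: R = 21963.24 / (9.81 * 3.769615) = 593.9 m

593.9


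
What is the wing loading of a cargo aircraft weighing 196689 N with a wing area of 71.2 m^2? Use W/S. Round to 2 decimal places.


Step 1: Wing loading = W / S = 196689 / 71.2
Step 2: Wing loading = 2762.49 N/m^2

2762.49


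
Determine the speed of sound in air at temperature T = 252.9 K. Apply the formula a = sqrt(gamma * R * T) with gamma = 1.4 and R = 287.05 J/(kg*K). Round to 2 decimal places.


Step 1: gamma * R * T = 1.4 * 287.05 * 252.9 = 101632.923
Step 2: a = sqrt(101632.923) = 318.80 m/s

318.80


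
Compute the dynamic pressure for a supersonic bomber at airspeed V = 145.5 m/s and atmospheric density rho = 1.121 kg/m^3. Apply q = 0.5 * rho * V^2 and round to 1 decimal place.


Step 1: V^2 = 145.5^2 = 21170.25
Step 2: q = 0.5 * 1.121 * 21170.25
Step 3: q = 11865.9 Pa

11865.9


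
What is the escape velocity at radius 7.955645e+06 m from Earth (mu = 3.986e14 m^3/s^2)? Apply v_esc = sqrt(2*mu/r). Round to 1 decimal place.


Step 1: 2*mu/r = 2 * 3.986e14 / 7.955645e+06 = 100205577.2976
Step 2: v_esc = sqrt(100205577.2976) = 10010.3 m/s

10010.3


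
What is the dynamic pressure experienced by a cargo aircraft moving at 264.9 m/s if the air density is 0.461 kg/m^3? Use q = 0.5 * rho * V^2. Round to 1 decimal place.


Step 1: V^2 = 264.9^2 = 70172.01
Step 2: q = 0.5 * 0.461 * 70172.01
Step 3: q = 16174.6 Pa

16174.6


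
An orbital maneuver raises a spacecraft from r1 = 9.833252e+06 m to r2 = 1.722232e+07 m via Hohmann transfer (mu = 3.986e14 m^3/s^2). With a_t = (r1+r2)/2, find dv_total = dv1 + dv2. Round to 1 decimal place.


Step 1: Transfer semi-major axis a_t = (9.833252e+06 + 1.722232e+07) / 2 = 1.352779e+07 m
Step 2: v1 (circular at r1) = sqrt(mu/r1) = 6366.78 m/s
Step 3: v_t1 = sqrt(mu*(2/r1 - 1/a_t)) = 7183.77 m/s
Step 4: dv1 = |7183.77 - 6366.78| = 816.99 m/s
Step 5: v2 (circular at r2) = 4810.86 m/s, v_t2 = 4101.64 m/s
Step 6: dv2 = |4810.86 - 4101.64| = 709.22 m/s
Step 7: Total delta-v = 816.99 + 709.22 = 1526.2 m/s

1526.2


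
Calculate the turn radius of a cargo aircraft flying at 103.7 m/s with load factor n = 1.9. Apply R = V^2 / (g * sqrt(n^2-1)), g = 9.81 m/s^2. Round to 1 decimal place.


Step 1: V^2 = 103.7^2 = 10753.69
Step 2: n^2 - 1 = 1.9^2 - 1 = 2.61
Step 3: sqrt(2.61) = 1.615549
Step 4: R = 10753.69 / (9.81 * 1.615549) = 678.5 m

678.5


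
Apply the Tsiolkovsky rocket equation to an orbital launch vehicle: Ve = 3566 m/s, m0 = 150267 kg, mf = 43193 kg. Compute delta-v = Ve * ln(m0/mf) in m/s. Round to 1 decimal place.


Step 1: Mass ratio m0/mf = 150267 / 43193 = 3.478966
Step 2: ln(3.478966) = 1.246735
Step 3: delta-v = 3566 * 1.246735 = 4445.9 m/s

4445.9


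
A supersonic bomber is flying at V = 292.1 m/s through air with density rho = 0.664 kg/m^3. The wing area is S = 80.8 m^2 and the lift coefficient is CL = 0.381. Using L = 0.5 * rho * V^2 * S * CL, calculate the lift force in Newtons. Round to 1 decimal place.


Step 1: Calculate dynamic pressure q = 0.5 * 0.664 * 292.1^2 = 0.5 * 0.664 * 85322.41 = 28327.0401 Pa
Step 2: Multiply by wing area and lift coefficient: L = 28327.0401 * 80.8 * 0.381
Step 3: L = 2288824.8417 * 0.381 = 872042.3 N

872042.3


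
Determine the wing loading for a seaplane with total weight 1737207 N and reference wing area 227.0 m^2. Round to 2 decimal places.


Step 1: Wing loading = W / S = 1737207 / 227.0
Step 2: Wing loading = 7652.89 N/m^2

7652.89


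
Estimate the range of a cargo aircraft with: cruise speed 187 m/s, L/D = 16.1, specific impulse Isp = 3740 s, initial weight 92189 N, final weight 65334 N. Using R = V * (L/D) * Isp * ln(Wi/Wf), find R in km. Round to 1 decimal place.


Step 1: Coefficient = V * (L/D) * Isp = 187 * 16.1 * 3740 = 11260018.0 m
Step 2: Wi/Wf = 92189 / 65334 = 1.411042
Step 3: ln(1.411042) = 0.344328
Step 4: R = 11260018.0 * 0.344328 = 3877142.2 m = 3877.1 km

3877.1


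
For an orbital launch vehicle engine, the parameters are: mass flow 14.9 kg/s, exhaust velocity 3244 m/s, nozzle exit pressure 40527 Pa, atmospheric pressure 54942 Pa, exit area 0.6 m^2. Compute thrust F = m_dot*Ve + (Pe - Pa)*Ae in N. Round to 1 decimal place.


Step 1: Momentum thrust = m_dot * Ve = 14.9 * 3244 = 48335.6 N
Step 2: Pressure thrust = (Pe - Pa) * Ae = (40527 - 54942) * 0.6 = -8649.0 N
Step 3: Total thrust F = 48335.6 + -8649.0 = 39686.6 N

39686.6


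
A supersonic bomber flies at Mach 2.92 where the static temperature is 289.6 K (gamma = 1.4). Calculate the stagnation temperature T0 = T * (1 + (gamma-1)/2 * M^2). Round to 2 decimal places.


Step 1: (gamma-1)/2 = 0.2
Step 2: M^2 = 8.5264
Step 3: 1 + 0.2 * 8.5264 = 2.70528
Step 4: T0 = 289.6 * 2.70528 = 783.45 K

783.45


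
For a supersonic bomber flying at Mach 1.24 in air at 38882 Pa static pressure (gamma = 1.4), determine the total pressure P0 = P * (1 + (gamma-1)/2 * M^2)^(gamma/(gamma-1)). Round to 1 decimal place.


Step 1: (gamma-1)/2 * M^2 = 0.2 * 1.5376 = 0.30752
Step 2: 1 + 0.30752 = 1.30752
Step 3: Exponent gamma/(gamma-1) = 3.5
Step 4: P0 = 38882 * 1.30752^3.5 = 99384.3 Pa

99384.3


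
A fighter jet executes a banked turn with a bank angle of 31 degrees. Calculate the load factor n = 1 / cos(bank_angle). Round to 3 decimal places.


Step 1: Convert 31 degrees to radians = 0.541052
Step 2: cos(31 deg) = 0.857167
Step 3: n = 1 / 0.857167 = 1.167

1.167


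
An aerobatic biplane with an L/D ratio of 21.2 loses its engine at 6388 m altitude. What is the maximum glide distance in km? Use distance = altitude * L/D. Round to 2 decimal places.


Step 1: Glide distance = altitude * L/D = 6388 * 21.2 = 135425.6 m
Step 2: Convert to km: 135425.6 / 1000 = 135.43 km

135.43


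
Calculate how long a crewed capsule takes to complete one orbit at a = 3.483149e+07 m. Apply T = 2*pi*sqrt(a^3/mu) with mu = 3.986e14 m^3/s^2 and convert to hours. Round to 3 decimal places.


Step 1: a^3 / mu = 4.225870e+22 / 3.986e14 = 1.060178e+08
Step 2: sqrt(1.060178e+08) = 10296.4955 s
Step 3: T = 2*pi * 10296.4955 = 64694.79 s
Step 4: T in hours = 64694.79 / 3600 = 17.971 hours

17.971


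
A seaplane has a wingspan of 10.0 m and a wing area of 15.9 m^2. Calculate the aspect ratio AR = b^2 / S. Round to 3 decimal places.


Step 1: b^2 = 10.0^2 = 100.0
Step 2: AR = 100.0 / 15.9 = 6.289

6.289


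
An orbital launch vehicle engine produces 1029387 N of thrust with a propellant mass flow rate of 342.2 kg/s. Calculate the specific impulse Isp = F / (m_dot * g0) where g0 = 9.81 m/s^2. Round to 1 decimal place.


Step 1: m_dot * g0 = 342.2 * 9.81 = 3356.98
Step 2: Isp = 1029387 / 3356.98 = 306.6 s

306.6


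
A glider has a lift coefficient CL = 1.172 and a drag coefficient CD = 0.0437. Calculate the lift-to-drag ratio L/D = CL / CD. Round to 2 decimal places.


Step 1: L/D = CL / CD = 1.172 / 0.0437
Step 2: L/D = 26.82

26.82


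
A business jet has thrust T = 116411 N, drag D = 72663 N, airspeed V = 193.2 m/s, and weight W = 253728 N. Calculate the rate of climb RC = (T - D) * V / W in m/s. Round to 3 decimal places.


Step 1: Excess thrust = T - D = 116411 - 72663 = 43748 N
Step 2: Excess power = 43748 * 193.2 = 8452113.6 W
Step 3: RC = 8452113.6 / 253728 = 33.312 m/s

33.312


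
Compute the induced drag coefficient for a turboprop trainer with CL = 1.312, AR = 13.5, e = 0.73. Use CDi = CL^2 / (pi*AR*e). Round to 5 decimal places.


Step 1: CL^2 = 1.312^2 = 1.721344
Step 2: pi * AR * e = 3.14159 * 13.5 * 0.73 = 30.960396
Step 3: CDi = 1.721344 / 30.960396 = 0.05560

0.05560


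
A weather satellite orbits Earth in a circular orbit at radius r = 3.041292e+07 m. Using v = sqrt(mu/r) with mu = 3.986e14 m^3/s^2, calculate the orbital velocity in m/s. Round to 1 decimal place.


Step 1: mu / r = 3.986e14 / 3.041292e+07 = 13106271.9397
Step 2: v = sqrt(13106271.9397) = 3620.3 m/s

3620.3


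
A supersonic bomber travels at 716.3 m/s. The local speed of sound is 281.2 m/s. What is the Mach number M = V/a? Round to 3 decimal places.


Step 1: M = V / a = 716.3 / 281.2
Step 2: M = 2.547

2.547


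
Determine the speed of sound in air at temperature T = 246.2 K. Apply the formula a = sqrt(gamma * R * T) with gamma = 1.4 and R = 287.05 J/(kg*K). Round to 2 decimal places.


Step 1: gamma * R * T = 1.4 * 287.05 * 246.2 = 98940.394
Step 2: a = sqrt(98940.394) = 314.55 m/s

314.55


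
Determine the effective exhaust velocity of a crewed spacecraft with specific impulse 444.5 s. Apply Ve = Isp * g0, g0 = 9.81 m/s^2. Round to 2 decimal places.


Step 1: Ve = Isp * g0 = 444.5 * 9.81
Step 2: Ve = 4360.55 m/s

4360.55


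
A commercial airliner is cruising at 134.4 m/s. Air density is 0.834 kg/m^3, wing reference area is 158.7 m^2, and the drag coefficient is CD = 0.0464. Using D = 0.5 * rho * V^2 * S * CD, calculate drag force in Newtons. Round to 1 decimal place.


Step 1: Dynamic pressure q = 0.5 * 0.834 * 134.4^2 = 7532.4211 Pa
Step 2: Drag D = q * S * CD = 7532.4211 * 158.7 * 0.0464
Step 3: D = 55466.3 N

55466.3


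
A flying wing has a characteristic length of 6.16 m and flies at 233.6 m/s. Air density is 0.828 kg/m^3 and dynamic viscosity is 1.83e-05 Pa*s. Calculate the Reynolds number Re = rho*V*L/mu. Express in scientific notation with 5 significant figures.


Step 1: Numerator = rho * V * L = 0.828 * 233.6 * 6.16 = 1191.472128
Step 2: Re = 1191.472128 / 1.83e-05
Step 3: Re = 6.5108e+07

6.5108e+07


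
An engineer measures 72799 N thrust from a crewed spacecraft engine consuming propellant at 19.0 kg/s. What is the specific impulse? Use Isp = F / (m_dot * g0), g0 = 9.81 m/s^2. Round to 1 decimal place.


Step 1: m_dot * g0 = 19.0 * 9.81 = 186.39
Step 2: Isp = 72799 / 186.39 = 390.6 s

390.6


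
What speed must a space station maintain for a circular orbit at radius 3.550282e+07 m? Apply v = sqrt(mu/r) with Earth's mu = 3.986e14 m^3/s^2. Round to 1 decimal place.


Step 1: mu / r = 3.986e14 / 3.550282e+07 = 11227277.1571
Step 2: v = sqrt(11227277.1571) = 3350.7 m/s

3350.7


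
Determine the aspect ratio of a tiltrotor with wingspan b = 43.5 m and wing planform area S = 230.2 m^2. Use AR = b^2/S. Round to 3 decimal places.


Step 1: b^2 = 43.5^2 = 1892.25
Step 2: AR = 1892.25 / 230.2 = 8.220

8.220


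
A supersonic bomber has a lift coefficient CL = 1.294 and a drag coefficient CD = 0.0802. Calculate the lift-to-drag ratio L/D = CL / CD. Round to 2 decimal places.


Step 1: L/D = CL / CD = 1.294 / 0.0802
Step 2: L/D = 16.13

16.13


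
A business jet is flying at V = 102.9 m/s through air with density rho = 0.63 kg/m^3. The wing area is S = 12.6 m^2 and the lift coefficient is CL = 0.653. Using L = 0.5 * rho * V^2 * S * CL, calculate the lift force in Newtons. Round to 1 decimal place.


Step 1: Calculate dynamic pressure q = 0.5 * 0.63 * 102.9^2 = 0.5 * 0.63 * 10588.41 = 3335.3492 Pa
Step 2: Multiply by wing area and lift coefficient: L = 3335.3492 * 12.6 * 0.653
Step 3: L = 42025.3993 * 0.653 = 27442.6 N

27442.6


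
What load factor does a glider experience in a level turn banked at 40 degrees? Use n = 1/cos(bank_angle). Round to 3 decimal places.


Step 1: Convert 40 degrees to radians = 0.698132
Step 2: cos(40 deg) = 0.766044
Step 3: n = 1 / 0.766044 = 1.305

1.305


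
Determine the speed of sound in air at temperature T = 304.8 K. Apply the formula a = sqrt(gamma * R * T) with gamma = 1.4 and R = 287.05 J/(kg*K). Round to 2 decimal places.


Step 1: gamma * R * T = 1.4 * 287.05 * 304.8 = 122489.976
Step 2: a = sqrt(122489.976) = 349.99 m/s

349.99


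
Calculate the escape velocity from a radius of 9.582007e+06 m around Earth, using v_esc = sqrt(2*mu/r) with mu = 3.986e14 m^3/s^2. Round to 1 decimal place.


Step 1: 2*mu/r = 2 * 3.986e14 / 9.582007e+06 = 83197601.5046
Step 2: v_esc = sqrt(83197601.5046) = 9121.3 m/s

9121.3


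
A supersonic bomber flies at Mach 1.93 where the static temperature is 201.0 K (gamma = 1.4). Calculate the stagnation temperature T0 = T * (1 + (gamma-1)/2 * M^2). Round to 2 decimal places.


Step 1: (gamma-1)/2 = 0.2
Step 2: M^2 = 3.7249
Step 3: 1 + 0.2 * 3.7249 = 1.74498
Step 4: T0 = 201.0 * 1.74498 = 350.74 K

350.74


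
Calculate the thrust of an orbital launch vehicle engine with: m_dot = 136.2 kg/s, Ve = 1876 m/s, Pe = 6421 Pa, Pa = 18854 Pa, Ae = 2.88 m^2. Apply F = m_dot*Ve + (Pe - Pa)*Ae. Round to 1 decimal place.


Step 1: Momentum thrust = m_dot * Ve = 136.2 * 1876 = 255511.2 N
Step 2: Pressure thrust = (Pe - Pa) * Ae = (6421 - 18854) * 2.88 = -35807.04 N
Step 3: Total thrust F = 255511.2 + -35807.04 = 219704.2 N

219704.2


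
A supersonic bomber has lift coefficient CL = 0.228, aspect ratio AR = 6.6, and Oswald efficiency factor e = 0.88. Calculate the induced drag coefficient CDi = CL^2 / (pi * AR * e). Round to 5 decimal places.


Step 1: CL^2 = 0.228^2 = 0.051984
Step 2: pi * AR * e = 3.14159 * 6.6 * 0.88 = 18.24637
Step 3: CDi = 0.051984 / 18.24637 = 0.00285

0.00285


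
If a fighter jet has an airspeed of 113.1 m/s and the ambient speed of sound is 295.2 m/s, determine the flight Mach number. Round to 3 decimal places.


Step 1: M = V / a = 113.1 / 295.2
Step 2: M = 0.383

0.383


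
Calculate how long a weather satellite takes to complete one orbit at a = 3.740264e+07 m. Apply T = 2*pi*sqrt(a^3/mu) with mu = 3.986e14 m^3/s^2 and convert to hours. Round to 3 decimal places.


Step 1: a^3 / mu = 5.232470e+22 / 3.986e14 = 1.312712e+08
Step 2: sqrt(1.312712e+08) = 11457.3647 s
Step 3: T = 2*pi * 11457.3647 = 71988.75 s
Step 4: T in hours = 71988.75 / 3600 = 19.997 hours

19.997
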